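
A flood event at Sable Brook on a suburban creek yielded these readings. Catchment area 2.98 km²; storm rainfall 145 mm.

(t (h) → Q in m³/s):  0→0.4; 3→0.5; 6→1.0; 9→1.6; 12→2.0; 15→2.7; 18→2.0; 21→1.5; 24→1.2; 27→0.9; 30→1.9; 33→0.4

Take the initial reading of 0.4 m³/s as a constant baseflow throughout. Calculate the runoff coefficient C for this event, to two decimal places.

C ≈ 0.28

ΣQ_DR = 11.30 m³/s; V = ΣQ_DR·Δt = 1.220 × 10^5 m³.
Runoff depth d = V / A = 40.95 mm.
C = d / P = 40.95 / 145 = 0.28.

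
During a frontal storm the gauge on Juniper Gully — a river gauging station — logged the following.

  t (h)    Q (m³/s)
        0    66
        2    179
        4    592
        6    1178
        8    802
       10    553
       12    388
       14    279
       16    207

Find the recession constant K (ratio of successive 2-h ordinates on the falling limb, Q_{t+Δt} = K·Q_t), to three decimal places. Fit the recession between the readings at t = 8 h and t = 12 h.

K ≈ 0.696

Using the recession-limb readings at t = 8 h and t = 12 h: Q falls from 802 to 388 m³/s over 2 intervals.
K = (Q₂/Q₁)^(1/2) = (388/802)^(1/2) = 0.696.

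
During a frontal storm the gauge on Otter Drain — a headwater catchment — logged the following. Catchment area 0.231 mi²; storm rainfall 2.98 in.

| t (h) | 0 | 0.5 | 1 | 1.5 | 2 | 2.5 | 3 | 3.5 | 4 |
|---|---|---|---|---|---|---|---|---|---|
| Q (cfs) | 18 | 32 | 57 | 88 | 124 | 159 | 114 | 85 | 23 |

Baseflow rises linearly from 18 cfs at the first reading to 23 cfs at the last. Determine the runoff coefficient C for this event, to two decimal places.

ΣQ_DR = 515.5 cfs; V = ΣQ_DR·Δt = 9.279 × 10^5 ft³.
Runoff depth d = V / A = 1.729 in.
C = d / P = 1.729 / 2.98 = 0.58.

C ≈ 0.58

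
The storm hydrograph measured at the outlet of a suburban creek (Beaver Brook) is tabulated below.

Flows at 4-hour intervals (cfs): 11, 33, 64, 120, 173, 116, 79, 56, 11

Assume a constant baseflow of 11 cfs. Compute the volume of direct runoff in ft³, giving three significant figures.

Direct-runoff ordinates (Q − Q_b): 0.0, 22.0, 53.0, 109.0, 162.0, 105.0, 68.0, 45.0, 0.0 cfs.
ΣQ_DR = 564.0 cfs.
With Δt = 4 h = 14400 s, V = ΣQ_DR · Δt = 564.0 × 14400 = 8.12 × 10^6 ft³.

V ≈ 8.12 × 10^6 ft³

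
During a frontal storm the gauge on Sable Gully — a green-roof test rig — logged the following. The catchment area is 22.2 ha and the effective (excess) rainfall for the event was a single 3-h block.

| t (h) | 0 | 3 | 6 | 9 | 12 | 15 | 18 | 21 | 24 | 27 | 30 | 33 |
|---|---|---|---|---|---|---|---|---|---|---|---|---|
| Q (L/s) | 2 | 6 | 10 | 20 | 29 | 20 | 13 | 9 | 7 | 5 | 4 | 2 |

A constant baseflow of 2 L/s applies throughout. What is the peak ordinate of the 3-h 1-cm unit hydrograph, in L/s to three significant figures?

U_p ≈ 53.9 L/s

Direct runoff: 0.0, 4.0, 8.0, 18.0, 27.0, 18.0, 11.0, 7.0, 5.0, 3.0, 2.0, 0.0 L/s; ΣQ_DR = 103.0 L/s, peak = 27.0 L/s.
Runoff depth d = ΣQ_DR·Δt / A = 103.0 × 10800 / (22.2 ha) = 5.011 mm.
The 1-cm UH is the DRH scaled by (10 mm)/d, so U_p = 27.0 × 10/5.011 = 53.9 L/s.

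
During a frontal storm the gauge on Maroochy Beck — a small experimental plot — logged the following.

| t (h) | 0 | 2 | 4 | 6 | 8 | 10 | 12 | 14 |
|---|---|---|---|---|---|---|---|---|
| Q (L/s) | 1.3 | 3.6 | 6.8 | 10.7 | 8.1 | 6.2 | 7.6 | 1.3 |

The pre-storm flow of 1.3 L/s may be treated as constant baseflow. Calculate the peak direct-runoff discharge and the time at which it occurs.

Q_p = 9.4 L/s at t = 6 h

Subtracting baseflow gives direct-runoff ordinates: 0.0, 2.3, 5.5, 9.4, 6.8, 4.9, 6.3, 0.0 L/s.
The maximum is 9.4 L/s, occurring at the reading for t = 6 h.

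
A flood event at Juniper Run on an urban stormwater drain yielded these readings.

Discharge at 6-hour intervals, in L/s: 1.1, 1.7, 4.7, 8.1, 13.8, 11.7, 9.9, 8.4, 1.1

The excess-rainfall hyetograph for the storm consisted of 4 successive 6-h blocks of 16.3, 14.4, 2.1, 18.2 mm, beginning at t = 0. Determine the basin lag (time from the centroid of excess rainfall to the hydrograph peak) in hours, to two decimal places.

Centroid of excess rainfall: t_c = Σ P_i·t̄_i / ΣP_i = 11.6118 h (block centres at 3, 9, 15, 21 h).
Hydrograph peak occurs at t = 24 h, so basin lag t_L = 24 − 11.6118 = 12.39 h.

t_L ≈ 12.39 h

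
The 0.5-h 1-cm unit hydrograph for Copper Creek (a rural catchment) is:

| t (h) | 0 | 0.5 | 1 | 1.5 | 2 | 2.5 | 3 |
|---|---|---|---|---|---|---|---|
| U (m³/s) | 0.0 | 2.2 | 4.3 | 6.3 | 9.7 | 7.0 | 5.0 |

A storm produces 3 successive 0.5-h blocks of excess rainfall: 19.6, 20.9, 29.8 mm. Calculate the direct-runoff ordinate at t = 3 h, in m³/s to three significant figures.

Q ≈ 53.3 m³/s

By discrete convolution, Q_j = Σ (P_i / 10 mm) · U_{j−i}.
At t = 3 h (j=6): Q = (19.6/10)·5.0 + (20.9/10)·7.0 + (29.8/10)·9.7 = 53.3 m³/s.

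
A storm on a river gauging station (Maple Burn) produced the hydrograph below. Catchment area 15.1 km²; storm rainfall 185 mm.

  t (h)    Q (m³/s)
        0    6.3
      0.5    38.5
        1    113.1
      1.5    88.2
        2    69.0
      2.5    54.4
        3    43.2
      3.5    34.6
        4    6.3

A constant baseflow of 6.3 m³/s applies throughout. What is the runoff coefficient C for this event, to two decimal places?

C ≈ 0.26

ΣQ_DR = 396.9 m³/s; V = ΣQ_DR·Δt = 7.144 × 10^5 m³.
Runoff depth d = V / A = 47.31 mm.
C = d / P = 47.31 / 185 = 0.26.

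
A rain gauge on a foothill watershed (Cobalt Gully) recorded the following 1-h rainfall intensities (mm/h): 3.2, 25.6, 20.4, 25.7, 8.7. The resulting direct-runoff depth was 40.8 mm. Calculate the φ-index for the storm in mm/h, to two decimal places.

φ ≈ 10.30 mm/h

Only the 3 blocks with intensity above φ contribute runoff: 25.6, 20.4, 25.7 mm/h.
Σ(I−φ)·Δt = d  ⇒  (25.6+20.4+25.7 − 3φ)·1 = 40.8
φ = (71.70 − 40.8/1) / 3 = 10.30 mm/h.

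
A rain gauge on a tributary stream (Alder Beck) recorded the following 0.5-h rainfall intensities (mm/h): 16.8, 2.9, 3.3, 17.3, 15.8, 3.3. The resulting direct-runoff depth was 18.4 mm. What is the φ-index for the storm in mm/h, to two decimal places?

Only the 3 blocks with intensity above φ contribute runoff: 16.8, 17.3, 15.8 mm/h.
Σ(I−φ)·Δt = d  ⇒  (16.8+17.3+15.8 − 3φ)·0.5 = 18.4
φ = (49.90 − 18.4/0.5) / 3 = 4.37 mm/h.

φ ≈ 4.37 mm/h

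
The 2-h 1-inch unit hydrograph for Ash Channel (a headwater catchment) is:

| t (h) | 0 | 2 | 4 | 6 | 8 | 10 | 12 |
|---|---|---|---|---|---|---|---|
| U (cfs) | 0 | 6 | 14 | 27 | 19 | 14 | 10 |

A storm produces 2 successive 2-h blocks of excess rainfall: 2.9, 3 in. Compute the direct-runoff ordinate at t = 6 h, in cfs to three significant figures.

Q ≈ 120 cfs

By discrete convolution, Q_j = Σ (P_i / 1 in) · U_{j−i}.
At t = 6 h (j=3): Q = (2.9/1)·27 + (3/1)·14 = 120 cfs.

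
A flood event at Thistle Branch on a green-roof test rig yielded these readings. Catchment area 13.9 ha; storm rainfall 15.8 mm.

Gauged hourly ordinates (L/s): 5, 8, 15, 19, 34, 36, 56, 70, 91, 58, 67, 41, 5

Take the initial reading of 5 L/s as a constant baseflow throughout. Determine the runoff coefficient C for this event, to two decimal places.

ΣQ_DR = 440.0 L/s; V = ΣQ_DR·Δt = 1.584 × 10^6 L.
Runoff depth d = V / A = 11.40 mm.
C = d / P = 11.40 / 15.8 = 0.72.

C ≈ 0.72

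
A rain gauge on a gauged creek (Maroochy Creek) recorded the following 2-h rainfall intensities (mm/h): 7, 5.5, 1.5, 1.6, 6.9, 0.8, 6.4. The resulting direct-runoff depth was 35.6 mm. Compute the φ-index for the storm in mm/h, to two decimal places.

φ ≈ 2.00 mm/h

Only the 4 blocks with intensity above φ contribute runoff: 7, 5.5, 6.9, 6.4 mm/h.
Σ(I−φ)·Δt = d  ⇒  (7+5.5+6.9+6.4 − 4φ)·2 = 35.6
φ = (25.80 − 35.6/2) / 4 = 2.00 mm/h.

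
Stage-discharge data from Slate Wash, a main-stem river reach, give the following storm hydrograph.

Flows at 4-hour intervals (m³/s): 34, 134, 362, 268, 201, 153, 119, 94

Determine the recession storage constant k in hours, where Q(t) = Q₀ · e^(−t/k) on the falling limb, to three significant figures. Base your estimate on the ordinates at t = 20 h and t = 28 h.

On the falling limb, Q drops from 153 to 94 m³/s between t = 20 h and t = 28 h (Δt = 8 h).
k = −Δt / ln(Q₂/Q₁) = −8 / ln(94/153) = 16.4 h.

k ≈ 16.4 h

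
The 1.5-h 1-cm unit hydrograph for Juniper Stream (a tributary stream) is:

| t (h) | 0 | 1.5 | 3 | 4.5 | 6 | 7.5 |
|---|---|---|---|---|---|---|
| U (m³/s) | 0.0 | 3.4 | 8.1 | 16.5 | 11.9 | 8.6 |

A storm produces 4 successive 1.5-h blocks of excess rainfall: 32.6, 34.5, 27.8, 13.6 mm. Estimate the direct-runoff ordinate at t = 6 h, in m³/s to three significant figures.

Q ≈ 123 m³/s

By discrete convolution, Q_j = Σ (P_i / 10 mm) · U_{j−i}.
At t = 6 h (j=4): Q = (32.6/10)·11.9 + (34.5/10)·16.5 + (27.8/10)·8.1 + (13.6/10)·3.4 = 123 m³/s.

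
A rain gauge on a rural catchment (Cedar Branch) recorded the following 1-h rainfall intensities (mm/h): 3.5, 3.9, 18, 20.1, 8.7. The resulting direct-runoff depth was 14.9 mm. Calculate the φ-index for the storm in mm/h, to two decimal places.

Only the 2 blocks with intensity above φ contribute runoff: 18, 20.1 mm/h.
Σ(I−φ)·Δt = d  ⇒  (18+20.1 − 2φ)·1 = 14.9
φ = (38.10 − 14.9/1) / 2 = 11.60 mm/h.

φ ≈ 11.60 mm/h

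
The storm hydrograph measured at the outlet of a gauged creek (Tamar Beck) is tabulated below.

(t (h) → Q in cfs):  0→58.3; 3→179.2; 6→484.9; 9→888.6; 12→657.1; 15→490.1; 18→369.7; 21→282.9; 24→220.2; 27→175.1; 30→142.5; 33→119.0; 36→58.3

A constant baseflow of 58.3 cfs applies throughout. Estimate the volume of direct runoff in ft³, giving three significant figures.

Direct-runoff ordinates (Q − Q_b): 0.0, 120.9, 426.6, 830.3, 598.8, 431.8, 311.4, 224.6, 161.9, 116.8, 84.2, 60.7, 0.0 cfs.
ΣQ_DR = 3368 cfs.
With Δt = 3 h = 10800 s, V = ΣQ_DR · Δt = 3368 × 10800 = 3.64 × 10^7 ft³.

V ≈ 3.64 × 10^7 ft³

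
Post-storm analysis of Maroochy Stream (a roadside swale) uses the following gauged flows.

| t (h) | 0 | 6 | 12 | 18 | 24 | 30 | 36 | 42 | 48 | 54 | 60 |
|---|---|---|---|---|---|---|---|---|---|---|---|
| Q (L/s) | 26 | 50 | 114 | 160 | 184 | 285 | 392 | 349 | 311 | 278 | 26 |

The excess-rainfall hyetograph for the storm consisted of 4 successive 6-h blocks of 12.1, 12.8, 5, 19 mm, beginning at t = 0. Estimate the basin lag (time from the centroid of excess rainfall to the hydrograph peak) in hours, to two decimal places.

t_L ≈ 23.21 h

Centroid of excess rainfall: t_c = Σ P_i·t̄_i / ΣP_i = 12.7914 h (block centres at 3, 9, 15, 21 h).
Hydrograph peak occurs at t = 36 h, so basin lag t_L = 36 − 12.7914 = 23.21 h.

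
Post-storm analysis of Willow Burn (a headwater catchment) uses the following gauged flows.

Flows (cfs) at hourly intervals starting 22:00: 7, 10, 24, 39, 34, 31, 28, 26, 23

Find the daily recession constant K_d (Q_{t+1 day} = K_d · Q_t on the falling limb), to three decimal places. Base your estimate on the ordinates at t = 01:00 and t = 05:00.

Between t = 01:00 and t = 05:00 the flow falls from 39 to 26 cfs over 4×1 h = 4 h.
Per-interval ratio K = (26/39)^(1/4) = 0.9036; K_d = K^(24/1) = 0.088.

K_d ≈ 0.088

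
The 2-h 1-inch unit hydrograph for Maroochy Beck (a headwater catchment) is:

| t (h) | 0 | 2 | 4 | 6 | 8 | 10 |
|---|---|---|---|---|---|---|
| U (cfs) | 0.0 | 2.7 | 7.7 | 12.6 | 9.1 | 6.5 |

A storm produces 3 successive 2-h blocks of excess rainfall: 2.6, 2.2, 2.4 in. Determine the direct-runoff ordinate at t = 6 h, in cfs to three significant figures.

By discrete convolution, Q_j = Σ (P_i / 1 in) · U_{j−i}.
At t = 6 h (j=3): Q = (2.6/1)·12.6 + (2.2/1)·7.7 + (2.4/1)·2.7 = 56.2 cfs.

Q ≈ 56.2 cfs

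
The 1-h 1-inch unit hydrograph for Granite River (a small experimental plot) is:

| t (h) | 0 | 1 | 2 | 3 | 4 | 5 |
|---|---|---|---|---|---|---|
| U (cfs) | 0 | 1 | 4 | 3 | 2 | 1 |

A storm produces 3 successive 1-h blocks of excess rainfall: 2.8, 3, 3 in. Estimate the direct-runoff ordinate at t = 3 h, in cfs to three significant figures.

Q ≈ 23.4 cfs

By discrete convolution, Q_j = Σ (P_i / 1 in) · U_{j−i}.
At t = 3 h (j=3): Q = (2.8/1)·3 + (3/1)·4 + (3/1)·1 = 23.4 cfs.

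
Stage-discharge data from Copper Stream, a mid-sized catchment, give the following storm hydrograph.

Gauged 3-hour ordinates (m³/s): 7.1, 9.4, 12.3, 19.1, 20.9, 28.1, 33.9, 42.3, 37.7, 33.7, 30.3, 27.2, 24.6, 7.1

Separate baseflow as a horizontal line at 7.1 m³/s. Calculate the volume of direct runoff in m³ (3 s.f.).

Direct-runoff ordinates (Q − Q_b): 0.0, 2.3, 5.2, 12.0, 13.8, 21.0, 26.8, 35.2, 30.6, 26.6, 23.2, 20.1, 17.5, 0.0 m³/s.
ΣQ_DR = 234.3 m³/s.
With Δt = 3 h = 10800 s, V = ΣQ_DR · Δt = 234.3 × 10800 = 2.53 × 10^6 m³.

V ≈ 2.53 × 10^6 m³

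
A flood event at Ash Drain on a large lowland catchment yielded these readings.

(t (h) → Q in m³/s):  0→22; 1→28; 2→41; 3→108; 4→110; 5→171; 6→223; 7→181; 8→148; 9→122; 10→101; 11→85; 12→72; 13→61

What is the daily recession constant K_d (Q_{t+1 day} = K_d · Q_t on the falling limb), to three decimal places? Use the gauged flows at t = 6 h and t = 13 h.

Between t = 6 h and t = 13 h the flow falls from 223 to 61 m³/s over 7×1 h = 7 h.
Per-interval ratio K = (61/223)^(1/7) = 0.8310; K_d = K^(24/1) = 0.012.

K_d ≈ 0.012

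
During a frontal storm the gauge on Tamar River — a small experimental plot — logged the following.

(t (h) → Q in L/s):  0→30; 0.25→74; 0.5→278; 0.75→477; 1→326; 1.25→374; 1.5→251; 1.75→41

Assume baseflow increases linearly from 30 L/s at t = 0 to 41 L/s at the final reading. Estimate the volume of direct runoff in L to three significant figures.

Direct-runoff ordinates (Q − Q_b): 0.00, 42.43, 244.86, 442.29, 289.71, 336.14, 211.57, 0.00 L/s.
ΣQ_DR = 1567 L/s.
With Δt = 0.25 h = 900 s, V = ΣQ_DR · Δt = 1567 × 900 = 1.41 × 10^6 L.

V ≈ 1.41 × 10^6 L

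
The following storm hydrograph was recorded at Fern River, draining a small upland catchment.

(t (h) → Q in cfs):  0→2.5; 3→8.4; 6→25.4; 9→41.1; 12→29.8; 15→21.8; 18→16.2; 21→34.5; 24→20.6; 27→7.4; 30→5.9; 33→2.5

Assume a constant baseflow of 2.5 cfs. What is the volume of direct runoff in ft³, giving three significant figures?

V ≈ 2.01 × 10^6 ft³

Direct-runoff ordinates (Q − Q_b): 0.0, 5.9, 22.9, 38.6, 27.3, 19.3, 13.7, 32.0, 18.1, 4.9, 3.4, 0.0 cfs.
ΣQ_DR = 186.1 cfs.
With Δt = 3 h = 10800 s, V = ΣQ_DR · Δt = 186.1 × 10800 = 2.01 × 10^6 ft³.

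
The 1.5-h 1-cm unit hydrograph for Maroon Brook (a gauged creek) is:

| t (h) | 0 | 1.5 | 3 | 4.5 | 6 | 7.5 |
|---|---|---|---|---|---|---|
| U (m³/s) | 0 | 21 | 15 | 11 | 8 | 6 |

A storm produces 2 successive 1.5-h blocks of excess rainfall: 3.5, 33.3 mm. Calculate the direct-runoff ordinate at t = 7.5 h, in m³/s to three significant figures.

Q ≈ 28.7 m³/s

By discrete convolution, Q_j = Σ (P_i / 10 mm) · U_{j−i}.
At t = 7.5 h (j=5): Q = (3.5/10)·6 + (33.3/10)·8 = 28.7 m³/s.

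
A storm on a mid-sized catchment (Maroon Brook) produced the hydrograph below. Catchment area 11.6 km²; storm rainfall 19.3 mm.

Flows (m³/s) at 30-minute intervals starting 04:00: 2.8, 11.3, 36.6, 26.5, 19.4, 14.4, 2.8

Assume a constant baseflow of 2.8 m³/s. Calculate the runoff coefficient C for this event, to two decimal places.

C ≈ 0.76

ΣQ_DR = 94.20 m³/s; V = ΣQ_DR·Δt = 1.696 × 10^5 m³.
Runoff depth d = V / A = 14.62 mm.
C = d / P = 14.62 / 19.3 = 0.76.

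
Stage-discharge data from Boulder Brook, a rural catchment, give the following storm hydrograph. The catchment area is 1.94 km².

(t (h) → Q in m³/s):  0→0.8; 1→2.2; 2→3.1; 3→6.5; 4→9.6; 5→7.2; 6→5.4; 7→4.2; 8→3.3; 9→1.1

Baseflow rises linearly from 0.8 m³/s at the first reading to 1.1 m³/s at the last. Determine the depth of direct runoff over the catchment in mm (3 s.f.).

Direct runoff: 0.00, 1.37, 2.23, 5.60, 8.67, 6.23, 4.40, 3.17, 2.23, 0.00 m³/s; ΣQ_DR = 33.90 m³/s.
V = ΣQ_DR · Δt = 33.90 × 3600 s = 1.220 × 10^5 m³.
Over A = 1.94 km², depth = V / A = 62.9 mm.

d ≈ 62.9 mm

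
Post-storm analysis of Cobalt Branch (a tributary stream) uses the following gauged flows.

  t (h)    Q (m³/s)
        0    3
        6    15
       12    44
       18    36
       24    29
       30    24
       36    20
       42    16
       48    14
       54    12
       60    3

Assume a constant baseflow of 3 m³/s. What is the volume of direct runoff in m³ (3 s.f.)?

Direct-runoff ordinates (Q − Q_b): 0.0, 12.0, 41.0, 33.0, 26.0, 21.0, 17.0, 13.0, 11.0, 9.0, 0.0 m³/s.
ΣQ_DR = 183.0 m³/s.
With Δt = 6 h = 21600 s, V = ΣQ_DR · Δt = 183.0 × 21600 = 3.95 × 10^6 m³.

V ≈ 3.95 × 10^6 m³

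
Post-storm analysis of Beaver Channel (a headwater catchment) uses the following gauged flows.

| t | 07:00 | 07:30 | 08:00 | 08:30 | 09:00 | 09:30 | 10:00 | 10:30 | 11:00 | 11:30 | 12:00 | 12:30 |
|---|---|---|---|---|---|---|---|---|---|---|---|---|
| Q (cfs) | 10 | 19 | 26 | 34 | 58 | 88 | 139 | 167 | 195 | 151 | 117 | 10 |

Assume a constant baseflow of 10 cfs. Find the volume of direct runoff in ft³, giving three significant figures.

V ≈ 1.61 × 10^6 ft³

Direct-runoff ordinates (Q − Q_b): 0.0, 9.0, 16.0, 24.0, 48.0, 78.0, 129.0, 157.0, 185.0, 141.0, 107.0, 0.0 cfs.
ΣQ_DR = 894.0 cfs.
With Δt = 0.5 h = 1800 s, V = ΣQ_DR · Δt = 894.0 × 1800 = 1.61 × 10^6 ft³.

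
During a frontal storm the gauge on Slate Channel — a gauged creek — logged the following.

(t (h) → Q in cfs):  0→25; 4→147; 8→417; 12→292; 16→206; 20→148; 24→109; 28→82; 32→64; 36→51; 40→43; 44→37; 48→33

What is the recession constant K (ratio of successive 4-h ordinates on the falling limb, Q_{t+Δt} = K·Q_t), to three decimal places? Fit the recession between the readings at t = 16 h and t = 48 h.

Using the recession-limb readings at t = 16 h and t = 48 h: Q falls from 206 to 33 cfs over 8 intervals.
K = (Q₂/Q₁)^(1/8) = (33/206)^(1/8) = 0.795.

K ≈ 0.795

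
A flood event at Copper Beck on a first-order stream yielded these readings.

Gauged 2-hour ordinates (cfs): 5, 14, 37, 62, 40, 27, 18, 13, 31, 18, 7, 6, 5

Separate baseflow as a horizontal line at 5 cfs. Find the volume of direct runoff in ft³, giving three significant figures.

Direct-runoff ordinates (Q − Q_b): 0.0, 9.0, 32.0, 57.0, 35.0, 22.0, 13.0, 8.0, 26.0, 13.0, 2.0, 1.0, 0.0 cfs.
ΣQ_DR = 218.0 cfs.
With Δt = 2 h = 7200 s, V = ΣQ_DR · Δt = 218.0 × 7200 = 1.57 × 10^6 ft³.

V ≈ 1.57 × 10^6 ft³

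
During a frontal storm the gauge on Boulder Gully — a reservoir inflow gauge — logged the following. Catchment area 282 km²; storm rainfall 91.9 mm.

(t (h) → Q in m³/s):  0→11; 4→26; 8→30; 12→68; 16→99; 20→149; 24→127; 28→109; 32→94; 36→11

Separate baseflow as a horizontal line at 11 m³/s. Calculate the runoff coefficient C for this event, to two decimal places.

ΣQ_DR = 614.0 m³/s; V = ΣQ_DR·Δt = 8.842 × 10^6 m³.
Runoff depth d = V / A = 31.35 mm.
C = d / P = 31.35 / 91.9 = 0.34.

C ≈ 0.34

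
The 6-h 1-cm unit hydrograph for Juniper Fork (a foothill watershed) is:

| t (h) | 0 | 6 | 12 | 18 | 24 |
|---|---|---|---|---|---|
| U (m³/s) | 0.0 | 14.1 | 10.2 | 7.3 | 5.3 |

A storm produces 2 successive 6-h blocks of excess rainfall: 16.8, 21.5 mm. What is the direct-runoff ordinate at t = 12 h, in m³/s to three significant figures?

By discrete convolution, Q_j = Σ (P_i / 10 mm) · U_{j−i}.
At t = 12 h (j=2): Q = (16.8/10)·10.2 + (21.5/10)·14.1 = 47.5 m³/s.

Q ≈ 47.5 m³/s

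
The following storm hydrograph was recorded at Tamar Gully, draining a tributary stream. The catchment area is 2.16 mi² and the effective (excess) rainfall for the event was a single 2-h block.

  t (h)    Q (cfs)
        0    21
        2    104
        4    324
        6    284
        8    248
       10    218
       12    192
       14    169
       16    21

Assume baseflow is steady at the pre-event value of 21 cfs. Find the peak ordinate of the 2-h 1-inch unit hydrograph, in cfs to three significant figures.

Direct runoff: 0.0, 83.0, 303.0, 263.0, 227.0, 197.0, 171.0, 148.0, 0.0 cfs; ΣQ_DR = 1392 cfs, peak = 303.0 cfs.
Runoff depth d = ΣQ_DR·Δt / A = 1392 × 7200 / (2.16 mi²) = 1.997 in.
The 1-inch UH is the DRH scaled by (1 in)/d, so U_p = 303.0 × 1/1.997 = 152 cfs.

U_p ≈ 152 cfs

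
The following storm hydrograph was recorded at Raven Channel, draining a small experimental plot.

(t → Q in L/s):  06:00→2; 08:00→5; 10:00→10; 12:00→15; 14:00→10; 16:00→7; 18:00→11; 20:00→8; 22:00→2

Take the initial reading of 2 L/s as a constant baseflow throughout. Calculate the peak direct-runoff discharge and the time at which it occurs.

Subtracting baseflow gives direct-runoff ordinates: 0.0, 3.0, 8.0, 13.0, 8.0, 5.0, 9.0, 6.0, 0.0 L/s.
The maximum is 13.0 L/s, occurring at the reading for t = 12:00.

Q_p = 13.0 L/s at t = 12:00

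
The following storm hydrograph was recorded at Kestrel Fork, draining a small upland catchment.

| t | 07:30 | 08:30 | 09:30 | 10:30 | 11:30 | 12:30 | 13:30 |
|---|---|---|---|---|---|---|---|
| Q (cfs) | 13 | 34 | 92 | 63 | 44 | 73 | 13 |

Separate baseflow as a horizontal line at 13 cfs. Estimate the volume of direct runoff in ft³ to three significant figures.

V ≈ 8.68 × 10^5 ft³

Direct-runoff ordinates (Q − Q_b): 0.0, 21.0, 79.0, 50.0, 31.0, 60.0, 0.0 cfs.
ΣQ_DR = 241.0 cfs.
With Δt = 1 h = 3600 s, V = ΣQ_DR · Δt = 241.0 × 3600 = 8.68 × 10^5 ft³.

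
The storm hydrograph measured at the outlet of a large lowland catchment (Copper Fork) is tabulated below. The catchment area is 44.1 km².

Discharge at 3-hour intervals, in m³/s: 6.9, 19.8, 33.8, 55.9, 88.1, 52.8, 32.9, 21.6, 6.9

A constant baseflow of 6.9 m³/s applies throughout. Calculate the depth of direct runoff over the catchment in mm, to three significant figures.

d ≈ 62.8 mm

Direct runoff: 0.0, 12.9, 26.9, 49.0, 81.2, 45.9, 26.0, 14.7, 0.0 m³/s; ΣQ_DR = 256.6 m³/s.
V = ΣQ_DR · Δt = 256.6 × 10800 s = 2.771 × 10^6 m³.
Over A = 44.1 km², depth = V / A = 62.8 mm.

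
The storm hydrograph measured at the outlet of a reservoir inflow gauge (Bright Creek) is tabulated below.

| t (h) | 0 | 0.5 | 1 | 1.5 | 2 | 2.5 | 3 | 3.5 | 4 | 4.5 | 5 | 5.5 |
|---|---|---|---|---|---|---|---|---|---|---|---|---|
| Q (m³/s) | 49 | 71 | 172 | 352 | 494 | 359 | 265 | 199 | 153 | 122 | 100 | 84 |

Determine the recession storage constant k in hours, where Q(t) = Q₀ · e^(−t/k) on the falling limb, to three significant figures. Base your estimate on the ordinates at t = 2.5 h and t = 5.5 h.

On the falling limb, Q drops from 359 to 84 m³/s between t = 2.5 h and t = 5.5 h (Δt = 3 h).
k = −Δt / ln(Q₂/Q₁) = −3 / ln(84/359) = 2.07 h.

k ≈ 2.07 h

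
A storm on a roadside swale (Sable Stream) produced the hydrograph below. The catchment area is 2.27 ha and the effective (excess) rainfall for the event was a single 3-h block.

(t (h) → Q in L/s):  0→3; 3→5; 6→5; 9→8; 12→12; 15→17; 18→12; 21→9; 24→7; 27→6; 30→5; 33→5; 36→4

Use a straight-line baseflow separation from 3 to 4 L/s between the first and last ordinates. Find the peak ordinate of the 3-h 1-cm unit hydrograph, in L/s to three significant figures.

Direct runoff: 0.00, 1.92, 1.83, 4.75, 8.67, 13.58, 8.50, 5.42, 3.33, 2.25, 1.17, 1.08, 0.00 L/s; ΣQ_DR = 52.50 L/s, peak = 13.58 L/s.
Runoff depth d = ΣQ_DR·Δt / A = 52.50 × 10800 / (2.27 ha) = 24.98 mm.
The 1-cm UH is the DRH scaled by (10 mm)/d, so U_p = 13.58 × 10/24.98 = 5.44 L/s.

U_p ≈ 5.44 L/s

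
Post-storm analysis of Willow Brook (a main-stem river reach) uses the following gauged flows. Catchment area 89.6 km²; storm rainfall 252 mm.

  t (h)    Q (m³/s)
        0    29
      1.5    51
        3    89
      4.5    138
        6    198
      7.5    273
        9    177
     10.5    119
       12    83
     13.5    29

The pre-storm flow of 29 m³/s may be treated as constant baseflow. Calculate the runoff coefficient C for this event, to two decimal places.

ΣQ_DR = 896.0 m³/s; V = ΣQ_DR·Δt = 4.838 × 10^6 m³.
Runoff depth d = V / A = 54.00 mm.
C = d / P = 54.00 / 252 = 0.21.

C ≈ 0.21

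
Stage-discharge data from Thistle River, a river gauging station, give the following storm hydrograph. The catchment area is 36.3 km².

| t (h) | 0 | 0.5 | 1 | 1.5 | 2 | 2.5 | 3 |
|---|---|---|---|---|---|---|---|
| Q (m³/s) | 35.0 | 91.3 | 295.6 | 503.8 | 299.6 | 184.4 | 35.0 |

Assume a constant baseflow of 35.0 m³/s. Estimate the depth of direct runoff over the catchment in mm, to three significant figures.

Direct runoff: 0.0, 56.3, 260.6, 468.8, 264.6, 149.4, 0.0 m³/s; ΣQ_DR = 1200 m³/s.
V = ΣQ_DR · Δt = 1200 × 1800 s = 2.159 × 10^6 m³.
Over A = 36.3 km², depth = V / A = 59.5 mm.

d ≈ 59.5 mm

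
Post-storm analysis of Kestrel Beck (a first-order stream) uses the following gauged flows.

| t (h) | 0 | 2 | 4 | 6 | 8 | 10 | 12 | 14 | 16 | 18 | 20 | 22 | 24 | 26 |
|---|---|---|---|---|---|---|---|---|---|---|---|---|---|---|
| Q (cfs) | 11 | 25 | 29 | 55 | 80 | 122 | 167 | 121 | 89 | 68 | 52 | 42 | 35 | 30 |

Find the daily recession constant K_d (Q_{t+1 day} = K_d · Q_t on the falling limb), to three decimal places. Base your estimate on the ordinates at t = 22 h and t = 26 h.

Between t = 22 h and t = 26 h the flow falls from 42 to 30 cfs over 2×2 h = 4 h.
Per-interval ratio K = (30/42)^(1/2) = 0.8452; K_d = K^(24/2) = 0.133.

K_d ≈ 0.133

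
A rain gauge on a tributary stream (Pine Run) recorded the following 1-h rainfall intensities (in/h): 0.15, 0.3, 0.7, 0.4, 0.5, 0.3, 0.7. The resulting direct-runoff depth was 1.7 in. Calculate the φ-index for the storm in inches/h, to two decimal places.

φ ≈ 0.20 in/h

Only the 6 blocks with intensity above φ contribute runoff: 0.3, 0.7, 0.4, 0.5, 0.3, 0.7 in/h.
Σ(I−φ)·Δt = d  ⇒  (0.3+0.7+0.4+0.5+0.3+0.7 − 6φ)·1 = 1.7
φ = (2.900 − 1.7/1) / 6 = 0.20 in/h.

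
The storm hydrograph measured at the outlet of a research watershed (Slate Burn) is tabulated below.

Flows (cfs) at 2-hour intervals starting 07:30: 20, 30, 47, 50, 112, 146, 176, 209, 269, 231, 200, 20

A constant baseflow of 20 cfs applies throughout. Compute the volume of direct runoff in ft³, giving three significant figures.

V ≈ 9.14 × 10^6 ft³

Direct-runoff ordinates (Q − Q_b): 0.0, 10.0, 27.0, 30.0, 92.0, 126.0, 156.0, 189.0, 249.0, 211.0, 180.0, 0.0 cfs.
ΣQ_DR = 1270 cfs.
With Δt = 2 h = 7200 s, V = ΣQ_DR · Δt = 1270 × 7200 = 9.14 × 10^6 ft³.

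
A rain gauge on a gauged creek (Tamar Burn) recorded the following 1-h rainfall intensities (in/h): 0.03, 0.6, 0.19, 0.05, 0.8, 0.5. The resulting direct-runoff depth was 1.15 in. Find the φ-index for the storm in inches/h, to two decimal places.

φ ≈ 0.25 in/h

Only the 3 blocks with intensity above φ contribute runoff: 0.6, 0.8, 0.5 in/h.
Σ(I−φ)·Δt = d  ⇒  (0.6+0.8+0.5 − 3φ)·1 = 1.15
φ = (1.900 − 1.15/1) / 3 = 0.25 in/h.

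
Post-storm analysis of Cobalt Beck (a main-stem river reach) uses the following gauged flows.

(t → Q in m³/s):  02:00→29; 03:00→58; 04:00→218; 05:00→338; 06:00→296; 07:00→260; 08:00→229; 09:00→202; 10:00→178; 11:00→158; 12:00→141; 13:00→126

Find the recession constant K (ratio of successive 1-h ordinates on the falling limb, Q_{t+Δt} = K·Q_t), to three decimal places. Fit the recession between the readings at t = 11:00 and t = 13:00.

Using the recession-limb readings at t = 11:00 and t = 13:00: Q falls from 158 to 126 m³/s over 2 intervals.
K = (Q₂/Q₁)^(1/2) = (126/158)^(1/2) = 0.893.

K ≈ 0.893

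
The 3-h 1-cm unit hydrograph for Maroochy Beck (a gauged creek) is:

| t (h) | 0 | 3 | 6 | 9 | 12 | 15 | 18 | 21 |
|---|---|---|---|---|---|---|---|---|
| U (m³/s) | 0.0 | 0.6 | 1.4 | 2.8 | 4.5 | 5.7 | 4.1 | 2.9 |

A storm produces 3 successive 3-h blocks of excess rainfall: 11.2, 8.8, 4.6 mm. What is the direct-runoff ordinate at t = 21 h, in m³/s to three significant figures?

Q ≈ 9.48 m³/s

By discrete convolution, Q_j = Σ (P_i / 10 mm) · U_{j−i}.
At t = 21 h (j=7): Q = (11.2/10)·2.9 + (8.8/10)·4.1 + (4.6/10)·5.7 = 9.48 m³/s.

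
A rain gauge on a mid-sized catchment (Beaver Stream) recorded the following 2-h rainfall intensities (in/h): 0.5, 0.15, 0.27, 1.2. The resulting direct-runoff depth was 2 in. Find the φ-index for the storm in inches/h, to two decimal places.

Only the 2 blocks with intensity above φ contribute runoff: 0.5, 1.2 in/h.
Σ(I−φ)·Δt = d  ⇒  (0.5+1.2 − 2φ)·2 = 2
φ = (1.700 − 2/2) / 2 = 0.35 in/h.

φ ≈ 0.35 in/h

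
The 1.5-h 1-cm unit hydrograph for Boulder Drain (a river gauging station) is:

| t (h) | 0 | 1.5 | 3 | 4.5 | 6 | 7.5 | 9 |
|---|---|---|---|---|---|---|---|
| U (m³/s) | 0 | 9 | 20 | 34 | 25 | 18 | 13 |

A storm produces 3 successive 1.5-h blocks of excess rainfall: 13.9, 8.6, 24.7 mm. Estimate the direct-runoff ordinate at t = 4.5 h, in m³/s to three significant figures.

By discrete convolution, Q_j = Σ (P_i / 10 mm) · U_{j−i}.
At t = 4.5 h (j=3): Q = (13.9/10)·34 + (8.6/10)·20 + (24.7/10)·9 = 86.7 m³/s.

Q ≈ 86.7 m³/s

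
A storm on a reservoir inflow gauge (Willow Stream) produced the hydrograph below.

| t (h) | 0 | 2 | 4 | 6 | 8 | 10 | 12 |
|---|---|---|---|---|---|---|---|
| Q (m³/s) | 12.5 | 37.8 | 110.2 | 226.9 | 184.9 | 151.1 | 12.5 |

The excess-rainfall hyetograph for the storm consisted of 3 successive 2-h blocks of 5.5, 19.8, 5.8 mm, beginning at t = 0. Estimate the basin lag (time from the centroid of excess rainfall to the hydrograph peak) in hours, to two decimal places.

t_L ≈ 2.98 h

Centroid of excess rainfall: t_c = Σ P_i·t̄_i / ΣP_i = 3.0193 h (block centres at 1, 3, 5 h).
Hydrograph peak occurs at t = 6 h, so basin lag t_L = 6 − 3.0193 = 2.98 h.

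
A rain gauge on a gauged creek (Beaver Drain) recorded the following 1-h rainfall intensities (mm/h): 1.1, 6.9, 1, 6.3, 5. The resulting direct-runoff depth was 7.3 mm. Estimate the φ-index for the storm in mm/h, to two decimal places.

Only the 3 blocks with intensity above φ contribute runoff: 6.9, 6.3, 5 mm/h.
Σ(I−φ)·Δt = d  ⇒  (6.9+6.3+5 − 3φ)·1 = 7.3
φ = (18.20 − 7.3/1) / 3 = 3.63 mm/h.

φ ≈ 3.63 mm/h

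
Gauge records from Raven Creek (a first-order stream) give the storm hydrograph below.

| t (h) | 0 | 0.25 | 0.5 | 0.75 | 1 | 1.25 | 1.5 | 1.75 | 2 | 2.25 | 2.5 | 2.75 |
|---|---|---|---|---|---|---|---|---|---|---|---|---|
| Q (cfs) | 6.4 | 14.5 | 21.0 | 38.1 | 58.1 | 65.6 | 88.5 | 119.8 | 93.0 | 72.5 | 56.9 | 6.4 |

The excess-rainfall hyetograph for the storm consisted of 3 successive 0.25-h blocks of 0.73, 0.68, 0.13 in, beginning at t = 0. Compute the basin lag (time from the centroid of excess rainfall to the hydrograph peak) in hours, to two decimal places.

t_L ≈ 1.47 h

Centroid of excess rainfall: t_c = Σ P_i·t̄_i / ΣP_i = 0.2776 h (block centres at 0.125, 0.375, 0.625 h).
Hydrograph peak occurs at t = 1.75 h, so basin lag t_L = 1.75 − 0.2776 = 1.47 h.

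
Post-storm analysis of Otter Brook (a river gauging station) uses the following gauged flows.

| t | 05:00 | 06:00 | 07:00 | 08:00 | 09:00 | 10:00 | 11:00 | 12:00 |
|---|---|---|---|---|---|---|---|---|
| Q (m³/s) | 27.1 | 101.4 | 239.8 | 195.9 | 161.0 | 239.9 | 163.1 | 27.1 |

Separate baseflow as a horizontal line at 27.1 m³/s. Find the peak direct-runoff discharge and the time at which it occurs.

Q_p = 212.8 m³/s at t = 10:00

Subtracting baseflow gives direct-runoff ordinates: 0.0, 74.3, 212.7, 168.8, 133.9, 212.8, 136.0, 0.0 m³/s.
The maximum is 212.8 m³/s, occurring at the reading for t = 10:00.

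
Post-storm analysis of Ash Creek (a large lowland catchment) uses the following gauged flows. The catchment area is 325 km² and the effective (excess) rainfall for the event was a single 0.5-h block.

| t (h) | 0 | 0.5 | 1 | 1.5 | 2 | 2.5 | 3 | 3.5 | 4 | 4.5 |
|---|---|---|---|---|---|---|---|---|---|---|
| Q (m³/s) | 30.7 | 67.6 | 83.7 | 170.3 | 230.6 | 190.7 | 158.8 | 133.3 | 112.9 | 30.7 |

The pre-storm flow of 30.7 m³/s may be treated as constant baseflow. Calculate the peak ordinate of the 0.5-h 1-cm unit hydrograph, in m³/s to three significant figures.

Direct runoff: 0.0, 36.9, 53.0, 139.6, 199.9, 160.0, 128.1, 102.6, 82.2, 0.0 m³/s; ΣQ_DR = 902.3 m³/s, peak = 199.9 m³/s.
Runoff depth d = ΣQ_DR·Δt / A = 902.3 × 1800 / (325 km²) = 4.997 mm.
The 1-cm UH is the DRH scaled by (10 mm)/d, so U_p = 199.9 × 10/4.997 = 400 m³/s.

U_p ≈ 400 m³/s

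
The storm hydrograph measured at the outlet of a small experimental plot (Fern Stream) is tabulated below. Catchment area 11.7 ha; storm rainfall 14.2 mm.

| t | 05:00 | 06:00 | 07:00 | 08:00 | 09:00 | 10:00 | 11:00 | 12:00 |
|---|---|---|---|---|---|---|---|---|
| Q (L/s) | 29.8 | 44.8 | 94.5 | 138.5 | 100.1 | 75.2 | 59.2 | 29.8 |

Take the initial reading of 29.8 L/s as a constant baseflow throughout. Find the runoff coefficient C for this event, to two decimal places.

ΣQ_DR = 333.5 L/s; V = ΣQ_DR·Δt = 1.201 × 10^6 L.
Runoff depth d = V / A = 10.26 mm.
C = d / P = 10.26 / 14.2 = 0.72.

C ≈ 0.72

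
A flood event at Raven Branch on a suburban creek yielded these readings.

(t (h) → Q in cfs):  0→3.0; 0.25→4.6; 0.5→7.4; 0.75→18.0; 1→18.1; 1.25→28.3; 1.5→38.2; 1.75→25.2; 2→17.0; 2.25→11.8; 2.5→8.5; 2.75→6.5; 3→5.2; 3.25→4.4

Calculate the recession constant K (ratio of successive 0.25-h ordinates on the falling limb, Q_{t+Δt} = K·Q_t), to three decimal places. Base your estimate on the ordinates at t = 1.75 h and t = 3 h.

K ≈ 0.729

Using the recession-limb readings at t = 1.75 h and t = 3 h: Q falls from 25.2 to 5.2 cfs over 5 intervals.
K = (Q₂/Q₁)^(1/5) = (5.2/25.2)^(1/5) = 0.729.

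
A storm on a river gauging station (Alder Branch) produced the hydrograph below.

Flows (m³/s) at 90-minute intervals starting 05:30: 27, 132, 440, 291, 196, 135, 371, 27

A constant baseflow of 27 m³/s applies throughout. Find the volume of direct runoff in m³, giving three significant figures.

Direct-runoff ordinates (Q − Q_b): 0.0, 105.0, 413.0, 264.0, 169.0, 108.0, 344.0, 0.0 m³/s.
ΣQ_DR = 1403 m³/s.
With Δt = 1.5 h = 5400 s, V = ΣQ_DR · Δt = 1403 × 5400 = 7.58 × 10^6 m³.

V ≈ 7.58 × 10^6 m³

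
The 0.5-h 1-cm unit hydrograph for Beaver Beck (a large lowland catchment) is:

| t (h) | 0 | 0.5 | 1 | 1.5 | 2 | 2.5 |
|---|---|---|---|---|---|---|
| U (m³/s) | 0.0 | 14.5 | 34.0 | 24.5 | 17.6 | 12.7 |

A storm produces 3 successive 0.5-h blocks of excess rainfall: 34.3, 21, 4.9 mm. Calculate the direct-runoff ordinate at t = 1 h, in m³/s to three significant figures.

By discrete convolution, Q_j = Σ (P_i / 10 mm) · U_{j−i}.
At t = 1 h (j=2): Q = (34.3/10)·34.0 + (21/10)·14.5 + (4.9/10)·0.0 = 147 m³/s.

Q ≈ 147 m³/s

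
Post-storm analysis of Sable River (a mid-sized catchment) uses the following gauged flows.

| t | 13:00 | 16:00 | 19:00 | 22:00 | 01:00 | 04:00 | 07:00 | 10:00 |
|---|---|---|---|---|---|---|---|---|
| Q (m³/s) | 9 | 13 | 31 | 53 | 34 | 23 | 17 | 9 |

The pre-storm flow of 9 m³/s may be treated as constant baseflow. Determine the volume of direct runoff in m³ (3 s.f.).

V ≈ 1.26 × 10^6 m³

Direct-runoff ordinates (Q − Q_b): 0.0, 4.0, 22.0, 44.0, 25.0, 14.0, 8.0, 0.0 m³/s.
ΣQ_DR = 117.0 m³/s.
With Δt = 3 h = 10800 s, V = ΣQ_DR · Δt = 117.0 × 10800 = 1.26 × 10^6 m³.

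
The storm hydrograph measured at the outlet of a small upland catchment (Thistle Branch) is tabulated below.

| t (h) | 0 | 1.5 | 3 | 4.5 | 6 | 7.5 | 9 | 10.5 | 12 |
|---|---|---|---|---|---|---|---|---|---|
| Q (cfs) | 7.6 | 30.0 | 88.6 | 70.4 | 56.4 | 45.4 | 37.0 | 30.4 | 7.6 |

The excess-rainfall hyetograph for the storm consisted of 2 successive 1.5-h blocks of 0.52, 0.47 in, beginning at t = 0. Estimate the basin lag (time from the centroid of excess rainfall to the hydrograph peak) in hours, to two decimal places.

Centroid of excess rainfall: t_c = Σ P_i·t̄_i / ΣP_i = 1.4621 h (block centres at 0.75, 2.25 h).
Hydrograph peak occurs at t = 3 h, so basin lag t_L = 3 − 1.4621 = 1.54 h.

t_L ≈ 1.54 h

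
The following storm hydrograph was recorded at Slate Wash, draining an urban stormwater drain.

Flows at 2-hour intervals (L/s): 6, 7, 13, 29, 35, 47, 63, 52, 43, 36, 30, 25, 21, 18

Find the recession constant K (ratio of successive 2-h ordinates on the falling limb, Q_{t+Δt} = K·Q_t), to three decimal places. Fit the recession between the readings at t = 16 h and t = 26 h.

Using the recession-limb readings at t = 16 h and t = 26 h: Q falls from 43 to 18 L/s over 5 intervals.
K = (Q₂/Q₁)^(1/5) = (18/43)^(1/5) = 0.840.

K ≈ 0.840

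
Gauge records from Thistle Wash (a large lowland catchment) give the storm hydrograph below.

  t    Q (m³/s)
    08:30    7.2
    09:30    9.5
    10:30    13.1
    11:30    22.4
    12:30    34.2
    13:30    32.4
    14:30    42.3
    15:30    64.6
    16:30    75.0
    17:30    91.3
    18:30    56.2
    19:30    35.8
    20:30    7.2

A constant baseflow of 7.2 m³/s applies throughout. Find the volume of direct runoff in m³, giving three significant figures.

Direct-runoff ordinates (Q − Q_b): 0.0, 2.3, 5.9, 15.2, 27.0, 25.2, 35.1, 57.4, 67.8, 84.1, 49.0, 28.6, 0.0 m³/s.
ΣQ_DR = 397.6 m³/s.
With Δt = 1 h = 3600 s, V = ΣQ_DR · Δt = 397.6 × 3600 = 1.43 × 10^6 m³.

V ≈ 1.43 × 10^6 m³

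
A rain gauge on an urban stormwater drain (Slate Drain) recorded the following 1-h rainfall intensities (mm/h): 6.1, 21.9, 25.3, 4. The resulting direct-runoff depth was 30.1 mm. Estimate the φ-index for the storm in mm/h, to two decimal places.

Only the 2 blocks with intensity above φ contribute runoff: 21.9, 25.3 mm/h.
Σ(I−φ)·Δt = d  ⇒  (21.9+25.3 − 2φ)·1 = 30.1
φ = (47.20 − 30.1/1) / 2 = 8.55 mm/h.

φ ≈ 8.55 mm/h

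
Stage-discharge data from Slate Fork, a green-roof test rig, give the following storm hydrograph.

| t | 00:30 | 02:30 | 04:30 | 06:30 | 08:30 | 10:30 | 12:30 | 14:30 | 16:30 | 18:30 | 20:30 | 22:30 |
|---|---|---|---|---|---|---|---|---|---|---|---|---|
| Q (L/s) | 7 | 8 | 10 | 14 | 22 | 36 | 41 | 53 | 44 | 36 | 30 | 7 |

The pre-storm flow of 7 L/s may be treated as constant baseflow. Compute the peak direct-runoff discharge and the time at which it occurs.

Subtracting baseflow gives direct-runoff ordinates: 0.0, 1.0, 3.0, 7.0, 15.0, 29.0, 34.0, 46.0, 37.0, 29.0, 23.0, 0.0 L/s.
The maximum is 46.0 L/s, occurring at the reading for t = 14:30.

Q_p = 46.0 L/s at t = 14:30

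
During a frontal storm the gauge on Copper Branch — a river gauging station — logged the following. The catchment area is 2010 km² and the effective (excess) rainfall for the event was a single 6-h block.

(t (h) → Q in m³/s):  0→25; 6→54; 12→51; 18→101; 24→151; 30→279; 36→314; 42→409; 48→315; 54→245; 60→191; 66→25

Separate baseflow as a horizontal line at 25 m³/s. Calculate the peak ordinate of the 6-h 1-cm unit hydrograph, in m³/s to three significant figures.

Direct runoff: 0.0, 29.0, 26.0, 76.0, 126.0, 254.0, 289.0, 384.0, 290.0, 220.0, 166.0, 0.0 m³/s; ΣQ_DR = 1860 m³/s, peak = 384.0 m³/s.
Runoff depth d = ΣQ_DR·Δt / A = 1860 × 21600 / (2010 km²) = 19.99 mm.
The 1-cm UH is the DRH scaled by (10 mm)/d, so U_p = 384.0 × 10/19.99 = 192 m³/s.

U_p ≈ 192 m³/s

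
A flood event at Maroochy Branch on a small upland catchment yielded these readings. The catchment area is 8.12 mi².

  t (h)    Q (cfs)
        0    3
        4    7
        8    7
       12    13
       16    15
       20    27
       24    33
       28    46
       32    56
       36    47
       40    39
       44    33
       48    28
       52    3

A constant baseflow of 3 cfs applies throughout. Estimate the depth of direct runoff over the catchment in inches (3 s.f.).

Direct runoff: 0.0, 4.0, 4.0, 10.0, 12.0, 24.0, 30.0, 43.0, 53.0, 44.0, 36.0, 30.0, 25.0, 0.0 cfs; ΣQ_DR = 315.0 cfs.
V = ΣQ_DR · Δt = 315.0 × 14400 s = 4.536 × 10^6 ft³.
Over A = 8.12 mi², depth = V / A = 0.240 in.

d ≈ 0.240 in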